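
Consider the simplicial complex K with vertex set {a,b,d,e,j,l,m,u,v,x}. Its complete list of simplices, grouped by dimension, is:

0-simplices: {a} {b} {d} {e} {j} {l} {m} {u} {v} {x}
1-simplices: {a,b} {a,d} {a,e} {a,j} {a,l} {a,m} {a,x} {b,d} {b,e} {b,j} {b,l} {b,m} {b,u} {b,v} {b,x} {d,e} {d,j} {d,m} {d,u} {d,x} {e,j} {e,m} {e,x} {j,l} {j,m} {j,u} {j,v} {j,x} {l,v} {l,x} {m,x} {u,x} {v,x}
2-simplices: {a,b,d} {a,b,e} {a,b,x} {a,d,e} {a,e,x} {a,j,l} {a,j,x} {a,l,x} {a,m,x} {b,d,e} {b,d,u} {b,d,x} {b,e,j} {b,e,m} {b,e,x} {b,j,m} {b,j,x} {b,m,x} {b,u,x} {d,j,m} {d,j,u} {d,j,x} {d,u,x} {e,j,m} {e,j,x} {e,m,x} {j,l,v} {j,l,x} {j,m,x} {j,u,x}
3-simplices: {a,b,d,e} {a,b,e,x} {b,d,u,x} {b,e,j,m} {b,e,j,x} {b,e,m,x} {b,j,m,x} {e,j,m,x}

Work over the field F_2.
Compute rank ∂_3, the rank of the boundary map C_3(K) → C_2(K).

n_0=10 n_1=33 n_2=30 n_3=8  [Z2]
∂1: piv[ab,ad,ae,aj,al,am,ax,bu,bv] rk=9  ker:bd,be,bj,bl,bm,bx,de,dj,dm,du,dx,ej,em,ex,jl,jm,ju,jv,jx,lv,lx,mx,ux,vx
∂2: piv[abd,abe,abx,ade,aex,ajl,ajx,alx,amx,bdu,bdx,bej,bem,bjm,bjx,bmx,bux,djm,dju,djx,jlv] rk=21  ker:bde,bex,dux,ejm,ejx,emx,jlx,jmx,jux
∂3: piv[abde,abex,bdux,bejm,bejx,bemx,bjmx] rk=7  ker:ejmx
rk∂_3=7

rank∂_3=7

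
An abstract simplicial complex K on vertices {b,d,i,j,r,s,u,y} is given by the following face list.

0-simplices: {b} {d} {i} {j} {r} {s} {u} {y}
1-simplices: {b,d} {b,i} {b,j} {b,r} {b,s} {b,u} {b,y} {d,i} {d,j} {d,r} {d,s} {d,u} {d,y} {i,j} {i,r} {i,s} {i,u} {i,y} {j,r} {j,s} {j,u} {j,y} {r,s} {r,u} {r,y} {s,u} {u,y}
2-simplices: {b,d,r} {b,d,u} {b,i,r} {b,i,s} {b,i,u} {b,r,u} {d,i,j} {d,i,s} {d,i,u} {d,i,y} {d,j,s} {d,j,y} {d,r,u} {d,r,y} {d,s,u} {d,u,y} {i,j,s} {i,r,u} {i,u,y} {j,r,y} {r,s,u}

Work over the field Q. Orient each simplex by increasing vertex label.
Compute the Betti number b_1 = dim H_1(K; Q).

b_1=3

n_0=8 n_1=27 n_2=21  [Q]
∂1: piv[bd,bi,bj,br,bs,bu,by] rk=7  ker:di,dj,dr,ds,du,dy,ij,ir,is,iu,iy,jr,js,ju,jy,rs,ru,ry,su,uy
∂2: piv[bdr,bdu,bir,bis,biu,bru,dij,dis,diu,diy,djs,djy,dry,dsu,duy,jry,rsu] rk=17  ker:dru,ijs,iru,iuy
b_1=(27−7)−17=3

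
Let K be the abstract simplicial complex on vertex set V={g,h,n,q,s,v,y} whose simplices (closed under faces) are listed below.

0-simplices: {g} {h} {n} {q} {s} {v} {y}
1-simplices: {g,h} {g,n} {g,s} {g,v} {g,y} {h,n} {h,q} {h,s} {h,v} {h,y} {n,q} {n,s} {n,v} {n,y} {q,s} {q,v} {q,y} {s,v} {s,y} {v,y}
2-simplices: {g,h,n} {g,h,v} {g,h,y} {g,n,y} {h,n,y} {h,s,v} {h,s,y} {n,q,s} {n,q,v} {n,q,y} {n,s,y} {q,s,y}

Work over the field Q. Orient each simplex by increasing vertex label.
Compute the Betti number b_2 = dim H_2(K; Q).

b_2=2

n_0=7 n_1=20 n_2=12  [Q]
∂1: piv[gh,gn,gs,gv,gy,hq] rk=6  ker:hn,hs,hv,hy,nq,ns,nv,ny,qs,qv,qy,sv,sy,vy
∂2: piv[ghn,ghv,ghy,gny,hsv,hsy,nqs,nqv,nqy,nsy] rk=10  ker:hny,qsy
b_2=(12−10)−0=2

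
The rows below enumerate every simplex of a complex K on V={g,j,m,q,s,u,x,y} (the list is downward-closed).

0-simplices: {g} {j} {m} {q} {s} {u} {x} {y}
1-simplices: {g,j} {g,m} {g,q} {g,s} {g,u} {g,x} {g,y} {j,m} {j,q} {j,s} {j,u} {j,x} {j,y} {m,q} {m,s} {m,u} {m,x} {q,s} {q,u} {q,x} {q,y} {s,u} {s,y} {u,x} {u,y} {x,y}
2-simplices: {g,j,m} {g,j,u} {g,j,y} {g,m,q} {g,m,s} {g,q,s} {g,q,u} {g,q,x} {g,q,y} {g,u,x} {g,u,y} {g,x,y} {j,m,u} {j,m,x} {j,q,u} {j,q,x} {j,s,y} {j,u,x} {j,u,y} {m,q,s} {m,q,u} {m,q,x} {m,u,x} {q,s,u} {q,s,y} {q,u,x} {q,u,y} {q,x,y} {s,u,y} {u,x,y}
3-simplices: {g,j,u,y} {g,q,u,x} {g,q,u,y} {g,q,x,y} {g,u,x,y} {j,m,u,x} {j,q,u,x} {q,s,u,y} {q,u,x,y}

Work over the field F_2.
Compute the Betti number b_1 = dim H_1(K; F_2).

n_0=8 n_1=26 n_2=30 n_3=9  [Z2]
∂1: piv[gj,gm,gq,gs,gu,gx,gy] rk=7  ker:jm,jq,js,ju,jx,jy,mq,ms,mu,mx,qs,qu,qx,qy,su,sy,ux,uy,xy
∂2: piv[gjm,gju,gjy,gmq,gms,gqs,gqu,gqx,gqy,gux,guy,gxy,jmu,jmx,jqu,jqx,jsy,qsu,qsy] rk=19  ker:jux,juy,mqs,mqu,mqx,mux,qux,quy,qxy,suy,uxy
∂3: piv[gjuy,gqux,gquy,gqxy,guxy,jmux,jqux,qsuy] rk=8  ker:quxy
b_1=(26−7)−19=0

b_1=0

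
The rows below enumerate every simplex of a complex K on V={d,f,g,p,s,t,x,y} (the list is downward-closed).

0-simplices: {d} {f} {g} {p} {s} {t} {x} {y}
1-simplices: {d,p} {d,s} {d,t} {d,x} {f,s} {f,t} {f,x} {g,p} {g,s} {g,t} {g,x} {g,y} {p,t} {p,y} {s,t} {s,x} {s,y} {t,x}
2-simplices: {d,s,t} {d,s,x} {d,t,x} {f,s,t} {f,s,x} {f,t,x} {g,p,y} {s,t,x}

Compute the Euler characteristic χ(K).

χ(K)=-2

n_0=8 n_1=18 n_2=8
χ=+8−18+8=-2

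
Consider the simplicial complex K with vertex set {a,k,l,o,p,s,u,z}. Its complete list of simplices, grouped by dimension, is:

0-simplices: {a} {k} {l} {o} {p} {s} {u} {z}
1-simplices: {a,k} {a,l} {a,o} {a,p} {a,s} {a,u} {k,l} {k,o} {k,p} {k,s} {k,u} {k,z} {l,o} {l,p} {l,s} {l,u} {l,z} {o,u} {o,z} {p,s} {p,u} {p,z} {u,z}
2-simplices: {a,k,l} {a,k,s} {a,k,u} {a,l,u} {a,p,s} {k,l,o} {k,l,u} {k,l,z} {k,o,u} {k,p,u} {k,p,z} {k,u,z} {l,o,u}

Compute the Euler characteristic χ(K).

n_0=8 n_1=23 n_2=13
χ=+8−23+13=-2

χ(K)=-2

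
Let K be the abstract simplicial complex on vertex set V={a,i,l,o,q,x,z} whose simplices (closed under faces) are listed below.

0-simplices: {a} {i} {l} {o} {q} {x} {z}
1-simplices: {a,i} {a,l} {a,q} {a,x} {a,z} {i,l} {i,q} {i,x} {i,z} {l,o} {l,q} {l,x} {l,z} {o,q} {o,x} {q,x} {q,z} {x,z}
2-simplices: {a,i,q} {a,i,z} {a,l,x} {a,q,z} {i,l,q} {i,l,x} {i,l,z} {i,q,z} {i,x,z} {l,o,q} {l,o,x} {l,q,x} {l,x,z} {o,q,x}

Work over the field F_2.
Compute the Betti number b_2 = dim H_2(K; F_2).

n_0=7 n_1=18 n_2=14  [Z2]
∂1: piv[ai,al,aq,ax,az,lo] rk=6  ker:il,iq,ix,iz,lq,lx,lz,oq,ox,qx,qz,xz
∂2: piv[aiq,aiz,alx,aqz,ilq,ilx,ilz,ixz,loq,lox,lqx] rk=11  ker:iqz,lxz,oqx
b_2=(14−11)−0=3

b_2=3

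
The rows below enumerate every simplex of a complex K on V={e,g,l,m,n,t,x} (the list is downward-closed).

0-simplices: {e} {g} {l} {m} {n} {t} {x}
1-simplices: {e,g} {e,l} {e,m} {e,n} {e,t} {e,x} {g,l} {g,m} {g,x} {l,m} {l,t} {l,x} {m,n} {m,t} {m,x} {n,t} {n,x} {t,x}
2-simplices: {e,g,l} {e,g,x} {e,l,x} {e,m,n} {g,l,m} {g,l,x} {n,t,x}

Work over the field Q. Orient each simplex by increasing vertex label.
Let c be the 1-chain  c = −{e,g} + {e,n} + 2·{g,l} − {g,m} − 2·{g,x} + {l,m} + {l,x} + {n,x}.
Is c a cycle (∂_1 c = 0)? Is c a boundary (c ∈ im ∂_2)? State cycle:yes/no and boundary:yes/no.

cycle:yes boundary:no

n_0=7 n_1=18 n_2=7  [Q]
∂1: piv[eg,el,em,en,et,ex] rk=6  ker:gl,gm,gx,lm,lt,lx,mn,mt,mx,nt,nx,tx
∂2: piv[egl,egx,elx,emn,glm,ntx] rk=6  ker:glx
∂1c = 0
c vs im∂2: residual ≠ 0 ⇒ not boundary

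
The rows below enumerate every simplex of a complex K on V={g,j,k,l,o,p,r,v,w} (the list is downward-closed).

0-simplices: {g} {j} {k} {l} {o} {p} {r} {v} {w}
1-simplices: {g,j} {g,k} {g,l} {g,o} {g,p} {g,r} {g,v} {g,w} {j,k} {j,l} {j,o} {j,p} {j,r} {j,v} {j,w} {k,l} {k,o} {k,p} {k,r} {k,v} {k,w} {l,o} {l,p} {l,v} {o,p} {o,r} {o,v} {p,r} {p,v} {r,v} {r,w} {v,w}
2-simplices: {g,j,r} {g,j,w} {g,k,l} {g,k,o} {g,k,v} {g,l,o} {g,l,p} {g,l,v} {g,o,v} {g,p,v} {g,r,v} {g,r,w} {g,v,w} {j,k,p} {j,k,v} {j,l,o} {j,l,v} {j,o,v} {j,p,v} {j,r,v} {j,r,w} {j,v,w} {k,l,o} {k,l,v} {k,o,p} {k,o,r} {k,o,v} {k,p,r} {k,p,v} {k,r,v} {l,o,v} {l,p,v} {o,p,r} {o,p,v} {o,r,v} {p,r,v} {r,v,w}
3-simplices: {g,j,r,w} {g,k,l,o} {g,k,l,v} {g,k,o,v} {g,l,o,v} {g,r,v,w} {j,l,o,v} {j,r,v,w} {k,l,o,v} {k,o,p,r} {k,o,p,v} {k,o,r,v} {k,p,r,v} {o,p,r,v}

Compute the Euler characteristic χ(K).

χ(K)=0

n_0=9 n_1=32 n_2=37 n_3=14
χ=+9−32+37−14=0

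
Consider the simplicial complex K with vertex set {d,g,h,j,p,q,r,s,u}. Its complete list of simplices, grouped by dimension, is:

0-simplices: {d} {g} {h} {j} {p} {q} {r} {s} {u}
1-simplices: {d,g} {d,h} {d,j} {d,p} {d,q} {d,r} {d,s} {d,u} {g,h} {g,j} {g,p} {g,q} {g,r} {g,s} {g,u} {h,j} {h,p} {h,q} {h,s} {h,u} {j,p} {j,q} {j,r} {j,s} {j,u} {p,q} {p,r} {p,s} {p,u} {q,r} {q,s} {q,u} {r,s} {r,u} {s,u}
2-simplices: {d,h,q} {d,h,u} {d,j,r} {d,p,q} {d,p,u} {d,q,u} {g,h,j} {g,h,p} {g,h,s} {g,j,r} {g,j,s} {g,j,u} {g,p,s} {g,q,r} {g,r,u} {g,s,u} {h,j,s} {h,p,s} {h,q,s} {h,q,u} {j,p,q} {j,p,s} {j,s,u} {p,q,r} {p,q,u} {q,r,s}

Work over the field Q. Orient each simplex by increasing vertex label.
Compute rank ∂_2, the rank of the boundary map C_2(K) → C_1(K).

rank∂_2=21

n_0=9 n_1=35 n_2=26  [Q]
∂1: piv[dg,dh,dj,dp,dq,dr,ds,du] rk=8  ker:gh,gj,gp,gq,gr,gs,gu,hj,hp,hq,hs,hu,jp,jq,jr,js,ju,pq,pr,ps,pu,qr,qs,qu,rs,ru,su
∂2: piv[dhq,dhu,djr,dpq,dpu,dqu,ghj,ghp,ghs,gjr,gjs,gju,gps,gqr,gru,gsu,hqs,jpq,jps,pqr,qrs] rk=21  ker:hjs,hps,hqu,jsu,pqu
rk∂_2=21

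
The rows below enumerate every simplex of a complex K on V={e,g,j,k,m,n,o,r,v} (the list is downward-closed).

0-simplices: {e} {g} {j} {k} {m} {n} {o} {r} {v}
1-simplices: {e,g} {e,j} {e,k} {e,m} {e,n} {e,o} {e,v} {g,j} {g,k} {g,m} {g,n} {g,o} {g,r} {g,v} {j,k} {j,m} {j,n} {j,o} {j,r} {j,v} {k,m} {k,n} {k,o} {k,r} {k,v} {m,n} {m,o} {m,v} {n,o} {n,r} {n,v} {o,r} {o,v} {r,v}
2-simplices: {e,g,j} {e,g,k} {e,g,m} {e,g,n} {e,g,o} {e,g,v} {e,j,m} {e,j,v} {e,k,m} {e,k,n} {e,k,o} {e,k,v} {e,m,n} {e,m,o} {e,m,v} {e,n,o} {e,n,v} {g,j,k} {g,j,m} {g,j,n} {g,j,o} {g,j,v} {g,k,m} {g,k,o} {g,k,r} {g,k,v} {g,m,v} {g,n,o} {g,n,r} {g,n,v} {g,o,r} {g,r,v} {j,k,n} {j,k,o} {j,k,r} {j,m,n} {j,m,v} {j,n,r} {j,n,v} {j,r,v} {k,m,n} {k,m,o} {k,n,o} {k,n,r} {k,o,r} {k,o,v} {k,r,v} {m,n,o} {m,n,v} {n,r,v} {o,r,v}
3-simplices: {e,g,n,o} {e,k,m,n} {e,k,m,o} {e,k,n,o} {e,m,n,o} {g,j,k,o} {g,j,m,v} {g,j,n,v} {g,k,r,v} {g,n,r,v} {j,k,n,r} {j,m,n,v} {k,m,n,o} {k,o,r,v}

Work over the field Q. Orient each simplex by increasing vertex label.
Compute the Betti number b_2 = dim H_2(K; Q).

n_0=9 n_1=34 n_2=51 n_3=14  [Q]
∂1: piv[eg,ej,ek,em,en,eo,ev,gr] rk=8  ker:gj,gk,gm,gn,go,gv,jk,jm,jn,jo,jr,jv,km,kn,ko,kr,kv,mn,mo,mv,no,nr,nv,or,ov,rv
∂2: piv[egj,egk,egm,egn,ego,egv,ejm,ejv,ekm,ekn,eko,ekv,emn,emo,emv,eno,env,gjk,gjn,gjo,gkr,gnr,gor,grv,jkr,kov] rk=26  ker:gjm,gjv,gkm,gko,gkv,gmv,gno,gnv,jkn,jko,jmn,jmv,jnr,jnv,jrv,kmn,kmo,kno,knr,kor,krv,mno,mnv,nrv,orv
∂3: piv[egno,ekmn,ekmo,ekno,emno,gjko,gjmv,gjnv,gkrv,gnrv,jknr,jmnv,korv] rk=13  ker:kmno
b_2=(51−26)−13=12

b_2=12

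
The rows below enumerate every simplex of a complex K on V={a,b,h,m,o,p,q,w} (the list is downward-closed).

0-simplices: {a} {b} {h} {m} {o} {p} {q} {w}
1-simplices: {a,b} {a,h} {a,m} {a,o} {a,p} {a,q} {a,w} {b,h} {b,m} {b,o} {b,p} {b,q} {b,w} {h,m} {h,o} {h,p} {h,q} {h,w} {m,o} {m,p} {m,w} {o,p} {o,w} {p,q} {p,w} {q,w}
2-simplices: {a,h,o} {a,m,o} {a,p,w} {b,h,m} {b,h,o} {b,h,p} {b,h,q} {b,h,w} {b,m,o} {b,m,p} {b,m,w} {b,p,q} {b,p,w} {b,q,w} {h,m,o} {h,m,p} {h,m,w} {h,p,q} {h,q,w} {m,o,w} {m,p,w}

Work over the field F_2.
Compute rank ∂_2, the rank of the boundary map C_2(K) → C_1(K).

rank∂_2=15

n_0=8 n_1=26 n_2=21  [Z2]
∂1: piv[ab,ah,am,ao,ap,aq,aw] rk=7  ker:bh,bm,bo,bp,bq,bw,hm,ho,hp,hq,hw,mo,mp,mw,op,ow,pq,pw,qw
∂2: piv[aho,amo,apw,bhm,bho,bhp,bhq,bhw,bmo,bmp,bmw,bpq,bpw,bqw,mow] rk=15  ker:hmo,hmp,hmw,hpq,hqw,mpw
rk∂_2=15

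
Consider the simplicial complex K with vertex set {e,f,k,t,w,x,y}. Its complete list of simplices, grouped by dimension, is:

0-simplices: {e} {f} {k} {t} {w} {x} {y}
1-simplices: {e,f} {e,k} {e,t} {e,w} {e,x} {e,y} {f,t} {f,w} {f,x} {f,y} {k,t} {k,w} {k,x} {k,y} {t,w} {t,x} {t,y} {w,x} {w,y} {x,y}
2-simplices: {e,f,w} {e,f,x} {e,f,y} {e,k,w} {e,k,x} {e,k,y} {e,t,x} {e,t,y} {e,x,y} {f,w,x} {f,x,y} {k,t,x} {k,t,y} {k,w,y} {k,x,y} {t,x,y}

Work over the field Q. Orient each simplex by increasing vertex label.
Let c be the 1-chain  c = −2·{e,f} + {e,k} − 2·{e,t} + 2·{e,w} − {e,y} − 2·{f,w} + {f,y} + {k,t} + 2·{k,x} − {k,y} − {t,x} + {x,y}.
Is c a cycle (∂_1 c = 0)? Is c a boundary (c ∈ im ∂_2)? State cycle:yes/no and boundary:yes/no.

cycle:no boundary:no

n_0=7 n_1=20 n_2=16  [Q]
∂1: piv[ef,ek,et,ew,ex,ey] rk=6  ker:ft,fw,fx,fy,kt,kw,kx,ky,tw,tx,ty,wx,wy,xy
∂2: piv[efw,efx,efy,ekw,ekx,eky,etx,ety,exy,fwx,ktx,kwy] rk=12  ker:fxy,kty,kxy,txy
∂1c = 2·{e} − {f} − {k}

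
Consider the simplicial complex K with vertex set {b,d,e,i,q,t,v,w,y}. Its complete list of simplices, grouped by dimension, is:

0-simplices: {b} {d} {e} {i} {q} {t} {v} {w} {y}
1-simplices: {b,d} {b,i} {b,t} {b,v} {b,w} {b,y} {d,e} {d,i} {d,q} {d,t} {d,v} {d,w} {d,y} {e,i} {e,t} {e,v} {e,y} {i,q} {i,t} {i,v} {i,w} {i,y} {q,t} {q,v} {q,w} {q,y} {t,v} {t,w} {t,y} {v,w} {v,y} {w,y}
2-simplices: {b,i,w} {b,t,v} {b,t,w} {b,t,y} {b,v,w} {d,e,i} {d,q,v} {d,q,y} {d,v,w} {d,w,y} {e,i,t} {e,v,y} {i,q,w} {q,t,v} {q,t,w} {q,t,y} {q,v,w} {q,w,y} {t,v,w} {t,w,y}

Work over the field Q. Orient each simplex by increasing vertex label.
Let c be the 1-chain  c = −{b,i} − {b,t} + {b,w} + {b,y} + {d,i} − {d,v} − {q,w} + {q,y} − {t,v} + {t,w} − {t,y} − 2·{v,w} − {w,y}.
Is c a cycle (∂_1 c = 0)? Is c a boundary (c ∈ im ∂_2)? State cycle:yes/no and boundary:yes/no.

n_0=9 n_1=32 n_2=20  [Q]
∂1: piv[bd,bi,bt,bv,bw,by,de,dq] rk=8  ker:di,dt,dv,dw,dy,ei,et,ev,ey,iq,it,iv,iw,iy,qt,qv,qw,qy,tv,tw,ty,vw,vy,wy
∂2: piv[biw,btv,btw,bty,bvw,dei,dqv,dqy,dvw,dwy,eit,evy,iqw,qtv,qtw,qty] rk=16  ker:qvw,qwy,tvw,twy
∂1c = 0
c vs im∂2: residual ≠ 0 ⇒ not boundary

cycle:yes boundary:no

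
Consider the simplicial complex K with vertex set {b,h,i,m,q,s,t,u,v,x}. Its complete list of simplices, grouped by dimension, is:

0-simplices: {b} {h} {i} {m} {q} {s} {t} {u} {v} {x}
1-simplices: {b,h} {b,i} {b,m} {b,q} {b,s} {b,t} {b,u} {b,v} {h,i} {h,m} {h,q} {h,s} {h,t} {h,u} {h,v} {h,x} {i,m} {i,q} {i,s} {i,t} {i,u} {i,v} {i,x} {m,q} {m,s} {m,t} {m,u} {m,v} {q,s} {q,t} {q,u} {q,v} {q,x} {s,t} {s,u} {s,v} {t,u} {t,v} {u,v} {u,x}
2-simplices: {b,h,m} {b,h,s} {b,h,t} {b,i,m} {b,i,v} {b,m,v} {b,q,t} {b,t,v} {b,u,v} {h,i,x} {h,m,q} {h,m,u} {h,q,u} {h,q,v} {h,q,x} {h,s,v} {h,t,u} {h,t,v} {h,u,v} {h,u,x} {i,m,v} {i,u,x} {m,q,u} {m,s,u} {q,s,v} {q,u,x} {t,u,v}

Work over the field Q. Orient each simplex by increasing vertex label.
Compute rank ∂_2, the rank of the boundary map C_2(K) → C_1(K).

rank∂_2=23

n_0=10 n_1=40 n_2=27  [Q]
∂1: piv[bh,bi,bm,bq,bs,bt,bu,bv,hx] rk=9  ker:hi,hm,hq,hs,ht,hu,hv,im,iq,is,it,iu,iv,ix,mq,ms,mt,mu,mv,qs,qt,qu,qv,qx,st,su,sv,tu,tv,uv,ux
∂2: piv[bhm,bhs,bht,bim,biv,bmv,bqt,btv,buv,hix,hmq,hmu,hqu,hqv,hqx,hsv,htu,htv,huv,hux,iux,msu,qsv] rk=23  ker:imv,mqu,qux,tuv
rk∂_2=23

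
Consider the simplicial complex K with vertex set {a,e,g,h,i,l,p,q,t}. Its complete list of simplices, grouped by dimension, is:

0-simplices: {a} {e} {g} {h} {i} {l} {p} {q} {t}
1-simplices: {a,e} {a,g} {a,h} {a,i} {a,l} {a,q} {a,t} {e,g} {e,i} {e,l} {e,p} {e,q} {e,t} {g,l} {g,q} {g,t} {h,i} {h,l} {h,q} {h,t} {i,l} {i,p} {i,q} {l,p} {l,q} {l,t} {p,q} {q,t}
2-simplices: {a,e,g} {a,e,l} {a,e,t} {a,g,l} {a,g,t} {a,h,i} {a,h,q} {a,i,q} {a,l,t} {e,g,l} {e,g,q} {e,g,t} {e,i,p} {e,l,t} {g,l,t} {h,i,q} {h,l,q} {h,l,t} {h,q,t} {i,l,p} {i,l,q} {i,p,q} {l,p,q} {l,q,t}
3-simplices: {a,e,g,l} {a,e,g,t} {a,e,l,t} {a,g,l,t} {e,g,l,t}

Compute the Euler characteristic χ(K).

n_0=9 n_1=28 n_2=24 n_3=5
χ=+9−28+24−5=0

χ(K)=0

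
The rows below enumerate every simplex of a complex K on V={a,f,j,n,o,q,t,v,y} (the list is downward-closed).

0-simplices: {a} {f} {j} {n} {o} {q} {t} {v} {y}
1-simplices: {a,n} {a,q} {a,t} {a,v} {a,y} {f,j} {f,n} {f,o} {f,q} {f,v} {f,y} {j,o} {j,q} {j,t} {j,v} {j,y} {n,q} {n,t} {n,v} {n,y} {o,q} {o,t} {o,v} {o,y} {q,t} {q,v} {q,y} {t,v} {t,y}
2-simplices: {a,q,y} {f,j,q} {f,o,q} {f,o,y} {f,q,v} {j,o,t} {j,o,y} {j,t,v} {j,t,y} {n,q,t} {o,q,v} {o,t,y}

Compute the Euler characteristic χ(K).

n_0=9 n_1=29 n_2=12
χ=+9−29+12=-8

χ(K)=-8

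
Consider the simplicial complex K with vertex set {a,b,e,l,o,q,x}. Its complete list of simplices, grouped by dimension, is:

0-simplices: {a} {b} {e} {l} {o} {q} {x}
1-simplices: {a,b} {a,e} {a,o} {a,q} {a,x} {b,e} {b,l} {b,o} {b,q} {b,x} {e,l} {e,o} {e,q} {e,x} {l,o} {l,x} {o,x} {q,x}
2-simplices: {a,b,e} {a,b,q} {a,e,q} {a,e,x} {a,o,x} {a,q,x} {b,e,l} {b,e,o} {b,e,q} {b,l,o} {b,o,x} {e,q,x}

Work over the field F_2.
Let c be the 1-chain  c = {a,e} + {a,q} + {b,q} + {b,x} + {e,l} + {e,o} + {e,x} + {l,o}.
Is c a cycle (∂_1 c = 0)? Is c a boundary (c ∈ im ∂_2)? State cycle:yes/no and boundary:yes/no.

n_0=7 n_1=18 n_2=12  [Z2]
∂1: piv[ab,ae,ao,aq,ax,bl] rk=6  ker:be,bo,bq,bx,el,eo,eq,ex,lo,lx,ox,qx
∂2: piv[abe,abq,aeq,aex,aox,aqx,bel,beo,blo,box] rk=10  ker:beq,eqx
∂1c = 0
c vs im∂2: residual ≠ 0 ⇒ not boundary

cycle:yes boundary:no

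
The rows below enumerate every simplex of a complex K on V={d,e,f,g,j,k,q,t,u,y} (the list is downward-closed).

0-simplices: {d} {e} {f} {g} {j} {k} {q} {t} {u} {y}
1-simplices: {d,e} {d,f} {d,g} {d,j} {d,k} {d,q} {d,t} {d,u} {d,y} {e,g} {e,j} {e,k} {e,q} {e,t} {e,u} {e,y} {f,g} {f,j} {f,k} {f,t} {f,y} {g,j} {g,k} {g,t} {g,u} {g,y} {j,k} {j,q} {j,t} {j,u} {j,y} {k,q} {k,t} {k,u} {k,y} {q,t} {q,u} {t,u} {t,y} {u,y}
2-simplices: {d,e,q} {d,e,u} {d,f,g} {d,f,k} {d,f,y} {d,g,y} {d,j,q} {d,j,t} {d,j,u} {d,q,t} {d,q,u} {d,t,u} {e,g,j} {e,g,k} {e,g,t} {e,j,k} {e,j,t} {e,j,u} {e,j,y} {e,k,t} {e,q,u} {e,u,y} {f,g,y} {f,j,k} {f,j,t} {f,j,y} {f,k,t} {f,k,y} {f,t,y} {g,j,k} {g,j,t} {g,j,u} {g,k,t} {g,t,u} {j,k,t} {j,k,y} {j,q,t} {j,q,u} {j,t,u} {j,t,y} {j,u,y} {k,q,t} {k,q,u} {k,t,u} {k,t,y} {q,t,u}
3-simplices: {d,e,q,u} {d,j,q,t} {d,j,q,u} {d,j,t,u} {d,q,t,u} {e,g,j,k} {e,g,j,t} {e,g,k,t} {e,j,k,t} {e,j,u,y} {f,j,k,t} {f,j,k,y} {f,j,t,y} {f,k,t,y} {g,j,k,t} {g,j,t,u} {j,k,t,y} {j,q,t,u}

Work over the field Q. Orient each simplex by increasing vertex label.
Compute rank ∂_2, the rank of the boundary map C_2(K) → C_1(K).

rank∂_2=29

n_0=10 n_1=40 n_2=46 n_3=18  [Q]
∂1: piv[de,df,dg,dj,dk,dq,dt,du,dy] rk=9  ker:eg,ej,ek,eq,et,eu,ey,fg,fj,fk,ft,fy,gj,gk,gt,gu,gy,jk,jq,jt,ju,jy,kq,kt,ku,ky,qt,qu,tu,ty,uy
∂2: piv[deq,deu,dfg,dfk,dfy,dgy,djq,djt,dju,dqt,dqu,dtu,egj,egk,egt,ejk,ejt,eju,ejy,ekt,euy,fjk,fjt,fjy,fky,fty,gju,kqt,kqu] rk=29  ker:equ,fgy,fkt,gjk,gjt,gkt,gtu,jkt,jky,jqt,jqu,jtu,jty,juy,ktu,kty,qtu
∂3: piv[dequ,djqt,djqu,djtu,dqtu,egjk,egjt,egkt,ejkt,ejuy,fjkt,fjky,fjty,fkty,gjtu] rk=15  ker:gjkt,jkty,jqtu
rk∂_2=29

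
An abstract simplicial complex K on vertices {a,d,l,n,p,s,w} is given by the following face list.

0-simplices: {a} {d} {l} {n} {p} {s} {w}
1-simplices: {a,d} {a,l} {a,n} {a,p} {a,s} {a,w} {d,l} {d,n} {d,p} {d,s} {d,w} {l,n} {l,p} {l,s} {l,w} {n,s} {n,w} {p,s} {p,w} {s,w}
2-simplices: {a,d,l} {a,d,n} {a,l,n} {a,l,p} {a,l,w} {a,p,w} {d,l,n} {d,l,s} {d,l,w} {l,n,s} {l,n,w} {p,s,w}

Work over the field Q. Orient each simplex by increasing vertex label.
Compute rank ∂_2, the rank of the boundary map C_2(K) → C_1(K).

n_0=7 n_1=20 n_2=12  [Q]
∂1: piv[ad,al,an,ap,as,aw] rk=6  ker:dl,dn,dp,ds,dw,ln,lp,ls,lw,ns,nw,ps,pw,sw
∂2: piv[adl,adn,aln,alp,alw,apw,dls,dlw,lns,lnw,psw] rk=11  ker:dln
rk∂_2=11

rank∂_2=11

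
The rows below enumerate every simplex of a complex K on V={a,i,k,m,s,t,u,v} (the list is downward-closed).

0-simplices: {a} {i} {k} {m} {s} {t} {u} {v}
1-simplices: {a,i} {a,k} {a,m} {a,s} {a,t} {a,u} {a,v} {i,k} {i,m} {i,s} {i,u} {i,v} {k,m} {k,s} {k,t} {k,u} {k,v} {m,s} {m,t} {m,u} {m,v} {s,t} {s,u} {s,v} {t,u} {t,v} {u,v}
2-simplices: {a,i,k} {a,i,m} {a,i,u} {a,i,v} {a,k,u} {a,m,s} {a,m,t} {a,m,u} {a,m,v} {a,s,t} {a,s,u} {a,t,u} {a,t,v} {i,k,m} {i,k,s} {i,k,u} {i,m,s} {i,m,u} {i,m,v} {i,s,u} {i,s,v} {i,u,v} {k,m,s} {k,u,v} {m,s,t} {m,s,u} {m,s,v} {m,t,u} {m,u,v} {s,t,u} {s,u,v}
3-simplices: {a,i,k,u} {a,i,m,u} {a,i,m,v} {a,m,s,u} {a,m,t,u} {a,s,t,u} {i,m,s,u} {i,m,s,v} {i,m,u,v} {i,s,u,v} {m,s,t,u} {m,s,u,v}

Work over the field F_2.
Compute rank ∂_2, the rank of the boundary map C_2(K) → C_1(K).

n_0=8 n_1=27 n_2=31 n_3=12  [Z2]
∂1: piv[ai,ak,am,as,at,au,av] rk=7  ker:ik,im,is,iu,iv,km,ks,kt,ku,kv,ms,mt,mu,mv,st,su,sv,tu,tv,uv
∂2: piv[aik,aim,aiu,aiv,aku,ams,amt,amu,amv,ast,asu,atu,atv,ikm,iks,ims,isv,iuv,kuv] rk=19  ker:iku,imu,imv,isu,kms,mst,msu,msv,mtu,muv,stu,suv
∂3: piv[aiku,aimu,aimv,amsu,amtu,astu,imsu,imsv,imuv,isuv,mstu] rk=11  ker:msuv
rk∂_2=19

rank∂_2=19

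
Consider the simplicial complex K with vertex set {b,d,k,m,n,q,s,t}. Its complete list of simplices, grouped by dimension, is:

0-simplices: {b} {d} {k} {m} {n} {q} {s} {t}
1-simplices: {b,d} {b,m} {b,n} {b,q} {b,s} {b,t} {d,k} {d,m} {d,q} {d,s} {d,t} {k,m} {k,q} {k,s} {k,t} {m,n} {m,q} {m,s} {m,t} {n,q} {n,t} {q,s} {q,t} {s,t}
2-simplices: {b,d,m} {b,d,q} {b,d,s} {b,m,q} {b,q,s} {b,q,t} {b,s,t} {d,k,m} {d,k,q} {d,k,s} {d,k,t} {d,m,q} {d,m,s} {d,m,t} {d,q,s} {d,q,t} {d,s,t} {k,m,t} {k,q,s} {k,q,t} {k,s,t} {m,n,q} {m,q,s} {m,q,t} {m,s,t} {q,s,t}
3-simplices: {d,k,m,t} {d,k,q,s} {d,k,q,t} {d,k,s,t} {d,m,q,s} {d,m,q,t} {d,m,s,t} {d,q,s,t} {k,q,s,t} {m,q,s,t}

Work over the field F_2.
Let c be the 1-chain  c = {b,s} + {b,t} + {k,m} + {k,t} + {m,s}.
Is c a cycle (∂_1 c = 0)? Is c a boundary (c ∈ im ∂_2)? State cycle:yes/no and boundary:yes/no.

cycle:yes boundary:yes

n_0=8 n_1=24 n_2=26 n_3=10  [Z2]
∂1: piv[bd,bm,bn,bq,bs,bt,dk] rk=7  ker:dm,dq,ds,dt,km,kq,ks,kt,mn,mq,ms,mt,nq,nt,qs,qt,st
∂2: piv[bdm,bdq,bds,bmq,bqs,bqt,bst,dkm,dkq,dks,dkt,dms,dmt,dqt,mnq] rk=15  ker:dmq,dqs,dst,kmt,kqs,kqt,kst,mqs,mqt,mst,qst
∂3: piv[dkmt,dkqs,dkqt,dkst,dmqs,dmqt,dmst,dqst] rk=8  ker:kqst,mqst
∂1c = 0
c vs im∂2: reduces to 0 ⇒ boundary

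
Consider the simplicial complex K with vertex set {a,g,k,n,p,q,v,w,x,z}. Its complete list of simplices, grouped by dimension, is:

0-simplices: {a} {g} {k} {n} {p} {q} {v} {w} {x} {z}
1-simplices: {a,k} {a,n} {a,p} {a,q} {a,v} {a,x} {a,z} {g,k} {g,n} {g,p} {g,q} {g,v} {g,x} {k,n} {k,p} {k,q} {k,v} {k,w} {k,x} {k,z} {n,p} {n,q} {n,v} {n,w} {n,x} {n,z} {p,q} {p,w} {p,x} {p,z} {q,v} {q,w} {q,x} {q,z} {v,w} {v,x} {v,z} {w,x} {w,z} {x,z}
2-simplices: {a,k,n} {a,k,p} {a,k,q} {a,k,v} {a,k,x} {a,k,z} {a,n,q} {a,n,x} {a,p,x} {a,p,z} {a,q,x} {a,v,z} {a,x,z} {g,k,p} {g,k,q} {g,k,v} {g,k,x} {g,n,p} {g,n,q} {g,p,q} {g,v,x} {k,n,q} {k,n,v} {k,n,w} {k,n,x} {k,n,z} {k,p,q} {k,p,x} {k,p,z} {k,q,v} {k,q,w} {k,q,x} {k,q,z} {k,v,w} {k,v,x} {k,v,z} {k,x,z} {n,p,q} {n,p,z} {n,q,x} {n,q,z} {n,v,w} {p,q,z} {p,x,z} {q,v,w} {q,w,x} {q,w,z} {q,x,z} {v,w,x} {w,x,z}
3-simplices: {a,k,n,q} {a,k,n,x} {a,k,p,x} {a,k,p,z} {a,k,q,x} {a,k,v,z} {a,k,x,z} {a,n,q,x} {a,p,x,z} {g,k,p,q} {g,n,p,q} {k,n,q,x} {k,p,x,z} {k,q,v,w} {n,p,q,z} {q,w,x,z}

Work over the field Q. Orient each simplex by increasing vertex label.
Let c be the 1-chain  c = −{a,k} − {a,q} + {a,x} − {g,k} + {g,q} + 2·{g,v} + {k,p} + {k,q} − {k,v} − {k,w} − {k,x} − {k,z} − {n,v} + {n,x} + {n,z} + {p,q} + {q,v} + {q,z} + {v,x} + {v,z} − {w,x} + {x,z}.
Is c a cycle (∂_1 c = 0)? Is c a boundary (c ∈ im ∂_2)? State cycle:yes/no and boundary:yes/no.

cycle:no boundary:no

n_0=10 n_1=40 n_2=50 n_3=16  [Q]
∂1: piv[ak,an,ap,aq,av,ax,az,gk,kw] rk=9  ker:gn,gp,gq,gv,gx,kn,kp,kq,kv,kx,kz,np,nq,nv,nw,nx,nz,pq,pw,px,pz,qv,qw,qx,qz,vw,vx,vz,wx,wz,xz
∂2: piv[akn,akp,akq,akv,akx,akz,anq,anx,apx,apz,aqx,avz,axz,gkp,gkq,gkv,gkx,gnp,gnq,gpq,gvx,knv,knw,knz,kqv,kqw,kqz,kvw,qwx,qwz] rk=30  ker:knq,knx,kpq,kpx,kpz,kqx,kvx,kvz,kxz,npq,npz,nqx,nqz,nvw,pqz,pxz,qvw,qxz,vwx,wxz
∂3: piv[aknq,aknx,akpx,akpz,akqx,akvz,akxz,anqx,apxz,gkpq,gnpq,kqvw,npqz,qwxz] rk=14  ker:knqx,kpxz
∂1c = {a} − 2·{g} − {n} − {v} + 3·{z}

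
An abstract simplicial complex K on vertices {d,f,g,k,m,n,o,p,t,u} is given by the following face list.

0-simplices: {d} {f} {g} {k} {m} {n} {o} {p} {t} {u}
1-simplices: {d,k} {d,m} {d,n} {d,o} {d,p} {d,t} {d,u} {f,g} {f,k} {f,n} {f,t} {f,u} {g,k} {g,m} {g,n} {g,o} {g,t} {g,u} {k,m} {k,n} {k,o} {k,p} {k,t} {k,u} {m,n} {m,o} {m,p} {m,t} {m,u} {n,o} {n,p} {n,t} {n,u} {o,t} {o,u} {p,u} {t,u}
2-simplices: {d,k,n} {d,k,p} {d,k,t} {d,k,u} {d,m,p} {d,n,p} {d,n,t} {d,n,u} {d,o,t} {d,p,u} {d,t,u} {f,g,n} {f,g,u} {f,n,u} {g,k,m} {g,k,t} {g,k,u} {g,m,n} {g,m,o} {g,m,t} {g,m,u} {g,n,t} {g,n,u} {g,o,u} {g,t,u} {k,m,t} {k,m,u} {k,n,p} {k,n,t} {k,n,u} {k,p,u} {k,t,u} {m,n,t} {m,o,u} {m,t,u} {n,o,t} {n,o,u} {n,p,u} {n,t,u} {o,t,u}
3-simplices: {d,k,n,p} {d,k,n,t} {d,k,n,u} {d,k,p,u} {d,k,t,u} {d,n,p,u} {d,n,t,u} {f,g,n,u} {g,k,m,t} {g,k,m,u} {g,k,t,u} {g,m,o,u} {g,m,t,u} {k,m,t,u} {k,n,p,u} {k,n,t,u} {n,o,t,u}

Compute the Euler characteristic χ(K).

n_0=10 n_1=37 n_2=40 n_3=17
χ=+10−37+40−17=-4

χ(K)=-4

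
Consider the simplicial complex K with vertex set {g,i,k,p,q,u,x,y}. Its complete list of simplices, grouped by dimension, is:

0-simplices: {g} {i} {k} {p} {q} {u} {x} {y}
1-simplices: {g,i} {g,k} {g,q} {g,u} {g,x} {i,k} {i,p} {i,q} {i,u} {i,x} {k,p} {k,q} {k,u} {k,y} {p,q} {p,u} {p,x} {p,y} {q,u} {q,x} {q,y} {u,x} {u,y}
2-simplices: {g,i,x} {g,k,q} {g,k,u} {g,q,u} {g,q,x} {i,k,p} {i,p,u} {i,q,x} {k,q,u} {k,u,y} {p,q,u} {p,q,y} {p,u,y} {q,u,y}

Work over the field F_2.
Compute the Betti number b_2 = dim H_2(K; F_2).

n_0=8 n_1=23 n_2=14  [Z2]
∂1: piv[gi,gk,gq,gu,gx,ip,ky] rk=7  ker:ik,iq,iu,ix,kp,kq,ku,pq,pu,px,py,qu,qx,qy,ux,uy
∂2: piv[gix,gkq,gku,gqu,gqx,ikp,ipu,iqx,kuy,pqu,pqy,puy] rk=12  ker:kqu,quy
b_2=(14−12)−0=2

b_2=2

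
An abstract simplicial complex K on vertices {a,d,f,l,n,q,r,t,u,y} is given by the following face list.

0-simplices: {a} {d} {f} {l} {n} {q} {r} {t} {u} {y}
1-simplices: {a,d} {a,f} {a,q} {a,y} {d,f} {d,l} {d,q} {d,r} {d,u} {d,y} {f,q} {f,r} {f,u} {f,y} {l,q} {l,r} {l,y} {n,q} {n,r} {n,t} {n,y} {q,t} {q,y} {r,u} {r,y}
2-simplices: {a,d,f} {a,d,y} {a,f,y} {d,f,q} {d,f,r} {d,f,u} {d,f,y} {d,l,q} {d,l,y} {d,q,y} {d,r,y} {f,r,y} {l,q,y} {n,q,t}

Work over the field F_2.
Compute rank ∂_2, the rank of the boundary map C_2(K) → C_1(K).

n_0=10 n_1=25 n_2=14  [Z2]
∂1: piv[ad,af,aq,ay,dl,dr,du,nq,nt] rk=9  ker:df,dq,dy,fq,fr,fu,fy,lq,lr,ly,nr,ny,qt,qy,ru,ry
∂2: piv[adf,ady,afy,dfq,dfr,dfu,dlq,dly,dqy,dry,nqt] rk=11  ker:dfy,fry,lqy
rk∂_2=11

rank∂_2=11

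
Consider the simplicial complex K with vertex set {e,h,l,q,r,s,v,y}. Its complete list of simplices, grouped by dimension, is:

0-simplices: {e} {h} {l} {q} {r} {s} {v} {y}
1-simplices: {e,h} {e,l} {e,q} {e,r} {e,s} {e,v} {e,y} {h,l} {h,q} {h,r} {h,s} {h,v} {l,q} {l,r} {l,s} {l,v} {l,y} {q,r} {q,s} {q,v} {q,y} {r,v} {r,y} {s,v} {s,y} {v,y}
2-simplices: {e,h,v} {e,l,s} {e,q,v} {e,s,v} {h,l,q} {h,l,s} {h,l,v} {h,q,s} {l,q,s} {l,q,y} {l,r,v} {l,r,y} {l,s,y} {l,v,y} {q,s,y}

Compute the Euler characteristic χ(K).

n_0=8 n_1=26 n_2=15
χ=+8−26+15=-3

χ(K)=-3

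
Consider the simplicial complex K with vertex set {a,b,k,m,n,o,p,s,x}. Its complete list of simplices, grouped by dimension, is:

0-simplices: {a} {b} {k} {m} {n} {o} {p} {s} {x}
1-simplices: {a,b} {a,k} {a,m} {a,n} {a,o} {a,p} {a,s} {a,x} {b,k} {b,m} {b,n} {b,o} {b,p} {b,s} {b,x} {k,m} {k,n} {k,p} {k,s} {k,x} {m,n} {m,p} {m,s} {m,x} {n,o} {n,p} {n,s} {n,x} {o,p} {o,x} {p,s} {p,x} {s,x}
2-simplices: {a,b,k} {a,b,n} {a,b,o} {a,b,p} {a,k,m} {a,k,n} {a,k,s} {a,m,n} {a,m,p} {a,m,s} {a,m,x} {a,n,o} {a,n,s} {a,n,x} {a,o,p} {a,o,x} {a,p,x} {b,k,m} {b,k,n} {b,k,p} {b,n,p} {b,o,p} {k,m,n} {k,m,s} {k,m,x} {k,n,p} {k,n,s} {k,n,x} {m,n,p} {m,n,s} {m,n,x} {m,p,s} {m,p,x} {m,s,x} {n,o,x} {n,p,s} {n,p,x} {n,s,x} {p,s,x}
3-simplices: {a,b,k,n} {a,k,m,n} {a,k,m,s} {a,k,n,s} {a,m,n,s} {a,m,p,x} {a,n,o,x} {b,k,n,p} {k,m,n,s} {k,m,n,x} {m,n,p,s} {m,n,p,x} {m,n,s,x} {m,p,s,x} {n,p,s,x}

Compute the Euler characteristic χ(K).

n_0=9 n_1=33 n_2=39 n_3=15
χ=+9−33+39−15=0

χ(K)=0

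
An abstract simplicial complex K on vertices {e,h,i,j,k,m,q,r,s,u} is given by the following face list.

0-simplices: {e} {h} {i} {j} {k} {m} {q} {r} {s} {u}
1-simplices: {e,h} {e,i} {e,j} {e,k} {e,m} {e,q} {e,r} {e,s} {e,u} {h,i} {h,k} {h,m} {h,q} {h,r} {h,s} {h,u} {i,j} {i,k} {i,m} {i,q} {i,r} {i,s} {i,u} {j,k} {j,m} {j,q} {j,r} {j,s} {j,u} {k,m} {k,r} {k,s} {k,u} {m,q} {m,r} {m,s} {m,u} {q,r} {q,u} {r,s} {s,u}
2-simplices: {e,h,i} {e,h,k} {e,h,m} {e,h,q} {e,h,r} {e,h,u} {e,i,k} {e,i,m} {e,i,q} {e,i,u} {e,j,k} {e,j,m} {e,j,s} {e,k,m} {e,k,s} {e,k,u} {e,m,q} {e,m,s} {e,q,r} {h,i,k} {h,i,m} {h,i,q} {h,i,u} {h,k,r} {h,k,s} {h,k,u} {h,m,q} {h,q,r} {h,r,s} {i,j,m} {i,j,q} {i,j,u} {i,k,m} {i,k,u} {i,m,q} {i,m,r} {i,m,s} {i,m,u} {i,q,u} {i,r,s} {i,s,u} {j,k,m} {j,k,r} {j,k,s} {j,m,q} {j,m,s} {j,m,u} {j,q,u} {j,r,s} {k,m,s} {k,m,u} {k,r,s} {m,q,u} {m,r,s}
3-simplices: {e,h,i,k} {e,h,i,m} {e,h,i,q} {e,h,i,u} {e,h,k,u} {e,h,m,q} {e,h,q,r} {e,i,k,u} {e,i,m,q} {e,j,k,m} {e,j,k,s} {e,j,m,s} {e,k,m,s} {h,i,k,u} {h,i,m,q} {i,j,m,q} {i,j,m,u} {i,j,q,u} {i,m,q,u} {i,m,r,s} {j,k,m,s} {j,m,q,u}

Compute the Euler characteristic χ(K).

n_0=10 n_1=41 n_2=54 n_3=22
χ=+10−41+54−22=1

χ(K)=1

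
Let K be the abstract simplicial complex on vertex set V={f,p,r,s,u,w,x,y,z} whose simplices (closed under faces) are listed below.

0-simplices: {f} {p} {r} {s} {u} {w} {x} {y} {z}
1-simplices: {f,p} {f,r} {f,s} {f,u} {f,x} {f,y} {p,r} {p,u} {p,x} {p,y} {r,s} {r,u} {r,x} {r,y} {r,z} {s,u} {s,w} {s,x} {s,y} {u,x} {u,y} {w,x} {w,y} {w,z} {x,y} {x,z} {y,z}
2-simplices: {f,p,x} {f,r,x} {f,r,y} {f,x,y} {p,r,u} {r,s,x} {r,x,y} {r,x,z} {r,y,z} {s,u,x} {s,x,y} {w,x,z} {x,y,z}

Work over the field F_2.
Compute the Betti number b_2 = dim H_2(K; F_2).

b_2=2

n_0=9 n_1=27 n_2=13  [Z2]
∂1: piv[fp,fr,fs,fu,fx,fy,rz,sw] rk=8  ker:pr,pu,px,py,rs,ru,rx,ry,su,sx,sy,ux,uy,wx,wy,wz,xy,xz,yz
∂2: piv[fpx,frx,fry,fxy,pru,rsx,rxz,ryz,sux,sxy,wxz] rk=11  ker:rxy,xyz
b_2=(13−11)−0=2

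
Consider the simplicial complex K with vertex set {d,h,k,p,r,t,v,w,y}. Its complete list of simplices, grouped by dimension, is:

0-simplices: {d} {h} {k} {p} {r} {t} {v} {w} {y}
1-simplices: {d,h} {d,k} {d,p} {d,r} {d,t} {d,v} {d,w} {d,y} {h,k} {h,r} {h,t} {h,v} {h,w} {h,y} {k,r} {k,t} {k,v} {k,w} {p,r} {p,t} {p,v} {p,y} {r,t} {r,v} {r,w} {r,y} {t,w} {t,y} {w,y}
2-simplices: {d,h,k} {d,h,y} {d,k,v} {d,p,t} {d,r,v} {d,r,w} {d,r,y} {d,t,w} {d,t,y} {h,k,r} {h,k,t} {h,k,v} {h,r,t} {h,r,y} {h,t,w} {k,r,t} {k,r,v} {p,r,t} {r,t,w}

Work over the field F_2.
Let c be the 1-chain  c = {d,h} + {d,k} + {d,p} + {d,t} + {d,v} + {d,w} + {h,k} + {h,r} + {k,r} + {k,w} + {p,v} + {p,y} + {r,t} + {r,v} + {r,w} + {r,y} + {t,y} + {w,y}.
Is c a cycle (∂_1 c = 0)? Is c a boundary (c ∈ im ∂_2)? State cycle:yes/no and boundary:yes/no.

cycle:no boundary:no

n_0=9 n_1=29 n_2=19  [Z2]
∂1: piv[dh,dk,dp,dr,dt,dv,dw,dy] rk=8  ker:hk,hr,ht,hv,hw,hy,kr,kt,kv,kw,pr,pt,pv,py,rt,rv,rw,ry,tw,ty,wy
∂2: piv[dhk,dhy,dkv,dpt,drv,drw,dry,dtw,dty,hkr,hkt,hkv,hrt,hry,htw,prt,rtw] rk=17  ker:krt,krv
∂1c = {h} + {p} + {t} + {v}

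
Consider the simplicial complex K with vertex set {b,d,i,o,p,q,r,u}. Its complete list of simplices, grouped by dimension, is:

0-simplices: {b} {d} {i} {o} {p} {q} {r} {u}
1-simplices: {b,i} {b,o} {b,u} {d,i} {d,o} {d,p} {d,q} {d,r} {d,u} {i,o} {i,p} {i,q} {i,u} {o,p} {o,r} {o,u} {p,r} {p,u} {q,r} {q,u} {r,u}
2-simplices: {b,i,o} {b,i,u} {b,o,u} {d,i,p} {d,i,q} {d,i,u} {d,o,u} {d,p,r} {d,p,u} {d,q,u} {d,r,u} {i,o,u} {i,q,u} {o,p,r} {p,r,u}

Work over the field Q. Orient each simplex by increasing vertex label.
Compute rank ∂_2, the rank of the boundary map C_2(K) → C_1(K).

n_0=8 n_1=21 n_2=15  [Q]
∂1: piv[bi,bo,bu,di,dp,dq,dr] rk=7  ker:do,du,io,ip,iq,iu,op,or,ou,pr,pu,qr,qu,ru
∂2: piv[bio,biu,bou,dip,diq,diu,dou,dpr,dpu,dqu,dru,opr] rk=12  ker:iou,iqu,pru
rk∂_2=12

rank∂_2=12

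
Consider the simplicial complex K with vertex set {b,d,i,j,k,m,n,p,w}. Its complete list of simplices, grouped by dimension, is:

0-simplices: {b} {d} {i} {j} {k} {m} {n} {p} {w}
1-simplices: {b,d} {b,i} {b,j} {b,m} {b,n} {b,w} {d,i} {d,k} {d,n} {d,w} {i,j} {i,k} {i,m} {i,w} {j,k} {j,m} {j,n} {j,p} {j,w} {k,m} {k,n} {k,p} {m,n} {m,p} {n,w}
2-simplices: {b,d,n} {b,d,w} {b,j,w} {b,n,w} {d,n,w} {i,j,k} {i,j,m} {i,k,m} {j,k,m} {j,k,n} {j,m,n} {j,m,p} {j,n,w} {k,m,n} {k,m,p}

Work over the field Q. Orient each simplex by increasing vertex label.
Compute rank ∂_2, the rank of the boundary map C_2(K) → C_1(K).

n_0=9 n_1=25 n_2=15  [Q]
∂1: piv[bd,bi,bj,bm,bn,bw,dk,jp] rk=8  ker:di,dn,dw,ij,ik,im,iw,jk,jm,jn,jw,km,kn,kp,mn,mp,nw
∂2: piv[bdn,bdw,bjw,bnw,ijk,ijm,ikm,jkn,jmn,jmp,jnw,kmp] rk=12  ker:dnw,jkm,kmn
rk∂_2=12

rank∂_2=12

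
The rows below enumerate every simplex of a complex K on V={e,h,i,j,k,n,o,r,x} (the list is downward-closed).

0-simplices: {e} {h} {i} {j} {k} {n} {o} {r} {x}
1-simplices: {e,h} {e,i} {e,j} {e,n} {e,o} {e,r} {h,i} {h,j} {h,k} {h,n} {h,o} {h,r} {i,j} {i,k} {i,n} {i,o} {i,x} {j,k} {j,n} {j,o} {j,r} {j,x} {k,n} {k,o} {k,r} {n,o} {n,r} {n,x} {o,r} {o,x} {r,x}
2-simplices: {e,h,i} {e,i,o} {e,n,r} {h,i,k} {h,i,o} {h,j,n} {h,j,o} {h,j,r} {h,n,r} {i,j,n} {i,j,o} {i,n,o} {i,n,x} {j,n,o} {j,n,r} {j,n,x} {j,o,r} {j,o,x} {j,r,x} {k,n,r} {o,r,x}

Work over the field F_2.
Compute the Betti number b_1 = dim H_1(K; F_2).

n_0=9 n_1=31 n_2=21  [Z2]
∂1: piv[eh,ei,ej,en,eo,er,hk,ix] rk=8  ker:hi,hj,hn,ho,hr,ij,ik,in,io,jk,jn,jo,jr,jx,kn,ko,kr,no,nr,nx,or,ox,rx
∂2: piv[ehi,eio,enr,hik,hio,hjn,hjo,hjr,hnr,ijn,ijo,ino,inx,jnx,jor,jox,jrx,knr] rk=18  ker:jno,jnr,orx
b_1=(31−8)−18=5

b_1=5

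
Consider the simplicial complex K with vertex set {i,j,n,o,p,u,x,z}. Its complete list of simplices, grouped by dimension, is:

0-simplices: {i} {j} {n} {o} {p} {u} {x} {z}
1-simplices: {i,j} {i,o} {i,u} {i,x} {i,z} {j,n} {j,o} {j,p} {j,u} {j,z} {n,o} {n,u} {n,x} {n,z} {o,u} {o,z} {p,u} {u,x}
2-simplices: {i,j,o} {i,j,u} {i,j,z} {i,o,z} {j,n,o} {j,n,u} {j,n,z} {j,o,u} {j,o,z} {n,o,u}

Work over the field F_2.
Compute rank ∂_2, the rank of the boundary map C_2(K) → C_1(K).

rank∂_2=8

n_0=8 n_1=18 n_2=10  [Z2]
∂1: piv[ij,io,iu,ix,iz,jn,jp] rk=7  ker:jo,ju,jz,no,nu,nx,nz,ou,oz,pu,ux
∂2: piv[ijo,iju,ijz,ioz,jno,jnu,jnz,jou] rk=8  ker:joz,nou
rk∂_2=8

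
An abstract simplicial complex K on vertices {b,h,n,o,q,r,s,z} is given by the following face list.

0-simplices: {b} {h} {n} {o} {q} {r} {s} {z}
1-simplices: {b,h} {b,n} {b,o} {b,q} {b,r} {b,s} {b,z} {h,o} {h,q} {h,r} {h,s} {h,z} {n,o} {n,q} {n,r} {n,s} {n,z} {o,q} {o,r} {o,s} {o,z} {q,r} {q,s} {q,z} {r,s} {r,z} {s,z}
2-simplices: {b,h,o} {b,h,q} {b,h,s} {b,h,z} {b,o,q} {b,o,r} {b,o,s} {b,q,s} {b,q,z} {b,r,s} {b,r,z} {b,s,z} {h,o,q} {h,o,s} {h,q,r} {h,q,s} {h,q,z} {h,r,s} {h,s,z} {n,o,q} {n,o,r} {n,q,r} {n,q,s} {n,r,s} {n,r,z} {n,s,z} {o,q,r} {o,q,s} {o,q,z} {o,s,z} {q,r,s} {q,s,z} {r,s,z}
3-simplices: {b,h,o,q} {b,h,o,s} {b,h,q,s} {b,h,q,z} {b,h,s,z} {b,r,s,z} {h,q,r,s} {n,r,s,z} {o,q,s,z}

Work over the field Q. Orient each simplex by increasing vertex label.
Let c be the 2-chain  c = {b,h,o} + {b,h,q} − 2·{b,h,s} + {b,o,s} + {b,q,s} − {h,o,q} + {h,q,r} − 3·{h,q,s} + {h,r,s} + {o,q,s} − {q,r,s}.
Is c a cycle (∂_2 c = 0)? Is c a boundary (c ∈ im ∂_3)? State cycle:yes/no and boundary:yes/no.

n_0=8 n_1=27 n_2=33 n_3=9  [Q]
∂1: piv[bh,bn,bo,bq,br,bs,bz] rk=7  ker:ho,hq,hr,hs,hz,no,nq,nr,ns,nz,oq,or,os,oz,qr,qs,qz,rs,rz,sz
∂2: piv[bho,bhq,bhs,bhz,boq,bor,bos,bqs,bqz,brs,brz,bsz,hqr,hrs,noq,nor,nqs,nrz,oqz] rk=19  ker:hoq,hos,hqs,hqz,hsz,nqr,nrs,nsz,oqr,oqs,osz,qrs,qsz,rsz
∂3: piv[bhoq,bhos,bhqs,bhqz,bhsz,brsz,hqrs,nrsz,oqsz] rk=9
∂2c = 0
c vs im∂3: residual ≠ 0 ⇒ not boundary

cycle:yes boundary:no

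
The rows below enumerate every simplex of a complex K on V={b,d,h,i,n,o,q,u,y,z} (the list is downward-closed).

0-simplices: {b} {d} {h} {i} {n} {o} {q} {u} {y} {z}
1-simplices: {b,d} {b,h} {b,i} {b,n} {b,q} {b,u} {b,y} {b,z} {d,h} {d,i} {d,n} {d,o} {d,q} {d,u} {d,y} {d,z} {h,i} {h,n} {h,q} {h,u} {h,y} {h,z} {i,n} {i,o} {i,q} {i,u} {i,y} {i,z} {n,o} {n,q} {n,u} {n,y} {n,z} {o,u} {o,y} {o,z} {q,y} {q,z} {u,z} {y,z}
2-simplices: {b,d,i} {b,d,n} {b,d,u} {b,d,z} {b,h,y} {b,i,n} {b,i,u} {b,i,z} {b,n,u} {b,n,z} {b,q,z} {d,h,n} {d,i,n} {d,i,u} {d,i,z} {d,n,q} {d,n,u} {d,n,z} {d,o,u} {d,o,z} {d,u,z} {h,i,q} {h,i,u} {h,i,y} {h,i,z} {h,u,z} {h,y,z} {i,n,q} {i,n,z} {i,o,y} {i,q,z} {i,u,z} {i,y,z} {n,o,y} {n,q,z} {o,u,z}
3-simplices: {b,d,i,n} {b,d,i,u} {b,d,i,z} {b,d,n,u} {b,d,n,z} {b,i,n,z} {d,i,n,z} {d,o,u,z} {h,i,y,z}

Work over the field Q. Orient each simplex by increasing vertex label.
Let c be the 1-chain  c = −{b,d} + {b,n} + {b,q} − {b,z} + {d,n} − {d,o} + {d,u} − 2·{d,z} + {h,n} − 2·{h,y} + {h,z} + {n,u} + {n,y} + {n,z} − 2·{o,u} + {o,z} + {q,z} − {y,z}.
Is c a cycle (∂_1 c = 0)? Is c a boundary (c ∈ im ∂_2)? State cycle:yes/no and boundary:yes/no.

cycle:yes boundary:no

n_0=10 n_1=40 n_2=36 n_3=9  [Q]
∂1: piv[bd,bh,bi,bn,bq,bu,by,bz,do] rk=9  ker:dh,di,dn,dq,du,dy,dz,hi,hn,hq,hu,hy,hz,in,io,iq,iu,iy,iz,no,nq,nu,ny,nz,ou,oy,oz,qy,qz,uz,yz
∂2: piv[bdi,bdn,bdu,bdz,bhy,bin,biu,biz,bnu,bnz,bqz,dhn,dnq,dou,doz,duz,hiq,hiu,hiy,hiz,hyz,inq,ioy,iqz,noy] rk=25  ker:din,diu,diz,dnu,dnz,huz,inz,iuz,iyz,nqz,ouz
∂3: piv[bdin,bdiu,bdiz,bdnu,bdnz,binz,douz,hiyz] rk=8  ker:dinz
∂1c = 0
c vs im∂2: residual ≠ 0 ⇒ not boundary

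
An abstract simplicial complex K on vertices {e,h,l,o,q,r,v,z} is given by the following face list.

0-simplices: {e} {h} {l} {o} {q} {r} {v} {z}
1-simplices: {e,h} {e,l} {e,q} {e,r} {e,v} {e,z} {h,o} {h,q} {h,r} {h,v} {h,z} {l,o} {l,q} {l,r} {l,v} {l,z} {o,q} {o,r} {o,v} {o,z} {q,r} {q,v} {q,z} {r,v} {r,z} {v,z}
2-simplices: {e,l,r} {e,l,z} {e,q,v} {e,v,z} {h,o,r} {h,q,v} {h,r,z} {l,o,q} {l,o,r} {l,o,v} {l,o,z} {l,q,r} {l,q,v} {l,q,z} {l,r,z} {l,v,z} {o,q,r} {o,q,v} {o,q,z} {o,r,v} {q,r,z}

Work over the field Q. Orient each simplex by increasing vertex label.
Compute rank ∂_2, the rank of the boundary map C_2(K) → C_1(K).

rank∂_2=17

n_0=8 n_1=26 n_2=21  [Q]
∂1: piv[eh,el,eq,er,ev,ez,ho] rk=7  ker:hq,hr,hv,hz,lo,lq,lr,lv,lz,oq,or,ov,oz,qr,qv,qz,rv,rz,vz
∂2: piv[elr,elz,eqv,evz,hor,hqv,hrz,loq,lor,lov,loz,lqr,lqv,lqz,lrz,lvz,orv] rk=17  ker:oqr,oqv,oqz,qrz
rk∂_2=17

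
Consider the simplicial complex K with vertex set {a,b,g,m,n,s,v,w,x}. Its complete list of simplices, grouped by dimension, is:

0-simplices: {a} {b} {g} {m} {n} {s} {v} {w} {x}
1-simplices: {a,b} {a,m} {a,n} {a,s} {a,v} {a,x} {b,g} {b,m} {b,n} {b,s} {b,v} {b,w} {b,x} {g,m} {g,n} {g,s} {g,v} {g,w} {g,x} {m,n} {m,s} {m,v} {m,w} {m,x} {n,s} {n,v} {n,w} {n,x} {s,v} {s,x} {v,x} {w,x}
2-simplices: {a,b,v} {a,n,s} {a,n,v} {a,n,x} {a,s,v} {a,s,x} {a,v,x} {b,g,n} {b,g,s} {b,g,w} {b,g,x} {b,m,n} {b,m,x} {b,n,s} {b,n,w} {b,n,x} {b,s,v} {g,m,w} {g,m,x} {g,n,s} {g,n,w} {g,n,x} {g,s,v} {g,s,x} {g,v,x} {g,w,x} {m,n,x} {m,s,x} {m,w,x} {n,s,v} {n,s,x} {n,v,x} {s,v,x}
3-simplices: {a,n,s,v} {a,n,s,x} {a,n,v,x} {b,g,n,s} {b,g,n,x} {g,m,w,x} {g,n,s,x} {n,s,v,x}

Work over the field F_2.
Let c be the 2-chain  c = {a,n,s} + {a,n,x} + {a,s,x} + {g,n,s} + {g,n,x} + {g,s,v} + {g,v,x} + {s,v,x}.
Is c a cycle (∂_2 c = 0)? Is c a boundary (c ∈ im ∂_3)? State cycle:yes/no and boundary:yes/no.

n_0=9 n_1=32 n_2=33 n_3=8  [Z2]
∂1: piv[ab,am,an,as,av,ax,bg,bw] rk=8  ker:bm,bn,bs,bv,bx,gm,gn,gs,gv,gw,gx,mn,ms,mv,mw,mx,ns,nv,nw,nx,sv,sx,vx,wx
∂2: piv[abv,ans,anv,anx,asv,asx,avx,bgn,bgs,bgw,bgx,bmn,bmx,bns,bnw,bnx,bsv,gmw,gmx,gsv,gwx,msx] rk=22  ker:gns,gnw,gnx,gsx,gvx,mnx,mwx,nsv,nsx,nvx,svx
∂3: piv[ansv,ansx,anvx,bgns,bgnx,gmwx,gnsx,nsvx] rk=8
∂2c = 0
c vs im∂3: residual ≠ 0 ⇒ not boundary

cycle:yes boundary:no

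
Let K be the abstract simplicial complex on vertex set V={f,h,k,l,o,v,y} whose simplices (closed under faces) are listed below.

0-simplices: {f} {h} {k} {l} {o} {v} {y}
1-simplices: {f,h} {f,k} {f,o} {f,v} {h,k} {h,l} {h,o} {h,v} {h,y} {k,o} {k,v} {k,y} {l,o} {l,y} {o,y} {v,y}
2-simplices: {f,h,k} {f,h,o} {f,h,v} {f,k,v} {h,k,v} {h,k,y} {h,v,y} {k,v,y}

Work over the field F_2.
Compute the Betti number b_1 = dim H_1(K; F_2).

n_0=7 n_1=16 n_2=8  [Z2]
∂1: piv[fh,fk,fo,fv,hl,hy] rk=6  ker:hk,ho,hv,ko,kv,ky,lo,ly,oy,vy
∂2: piv[fhk,fho,fhv,fkv,hky,hvy] rk=6  ker:hkv,kvy
b_1=(16−6)−6=4

b_1=4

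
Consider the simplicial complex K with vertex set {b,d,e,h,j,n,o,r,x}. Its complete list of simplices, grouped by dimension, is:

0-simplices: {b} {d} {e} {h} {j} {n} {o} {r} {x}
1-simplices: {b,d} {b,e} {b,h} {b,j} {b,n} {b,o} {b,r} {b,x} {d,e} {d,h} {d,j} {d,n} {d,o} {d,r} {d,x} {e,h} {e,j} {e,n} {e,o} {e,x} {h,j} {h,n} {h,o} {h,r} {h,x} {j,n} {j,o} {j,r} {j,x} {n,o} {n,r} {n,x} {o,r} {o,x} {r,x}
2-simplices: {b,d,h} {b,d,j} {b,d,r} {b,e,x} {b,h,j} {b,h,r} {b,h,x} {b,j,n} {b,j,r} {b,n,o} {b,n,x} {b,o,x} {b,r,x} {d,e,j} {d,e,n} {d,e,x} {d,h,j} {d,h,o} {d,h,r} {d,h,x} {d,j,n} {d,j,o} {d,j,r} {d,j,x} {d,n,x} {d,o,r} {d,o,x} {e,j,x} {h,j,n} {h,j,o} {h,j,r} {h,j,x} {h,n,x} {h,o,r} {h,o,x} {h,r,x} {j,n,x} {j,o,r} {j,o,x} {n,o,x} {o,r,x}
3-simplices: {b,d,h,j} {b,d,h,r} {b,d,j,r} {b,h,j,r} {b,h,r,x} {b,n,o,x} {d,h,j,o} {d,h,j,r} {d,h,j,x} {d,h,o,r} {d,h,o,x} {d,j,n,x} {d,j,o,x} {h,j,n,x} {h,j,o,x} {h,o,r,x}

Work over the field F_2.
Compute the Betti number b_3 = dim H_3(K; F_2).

n_0=9 n_1=35 n_2=41 n_3=16  [Z2]
∂1: piv[bd,be,bh,bj,bn,bo,br,bx] rk=8  ker:de,dh,dj,dn,do,dr,dx,eh,ej,en,eo,ex,hj,hn,ho,hr,hx,jn,jo,jr,jx,no,nr,nx,or,ox,rx
∂2: piv[bdh,bdj,bdr,bex,bhj,bhr,bhx,bjn,bjr,bno,bnx,box,brx,dej,den,dex,dho,dhx,djn,djo,djx,dor,dox,hjn] rk=24  ker:dhj,dhr,djr,dnx,ejx,hjo,hjr,hjx,hnx,hor,hox,hrx,jnx,jor,jox,nox,orx
∂3: piv[bdhj,bdhr,bdjr,bhjr,bhrx,bnox,dhjo,dhjx,dhor,dhox,djnx,djox,hjnx,horx] rk=14  ker:dhjr,hjox
b_3=(16−14)−0=2

b_3=2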